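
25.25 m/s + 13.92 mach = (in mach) 13.99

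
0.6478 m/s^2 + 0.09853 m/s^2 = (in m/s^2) 0.7463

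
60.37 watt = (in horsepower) 0.08096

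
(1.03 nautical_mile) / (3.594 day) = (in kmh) 0.02212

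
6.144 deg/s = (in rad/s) 0.1072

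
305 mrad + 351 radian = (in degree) 2.013e+04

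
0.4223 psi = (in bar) 0.02912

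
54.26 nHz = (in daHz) 5.426e-09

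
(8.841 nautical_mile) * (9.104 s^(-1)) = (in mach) 437.8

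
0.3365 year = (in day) 122.8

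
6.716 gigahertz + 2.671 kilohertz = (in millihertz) 6.716e+12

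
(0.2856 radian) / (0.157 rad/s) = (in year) 5.768e-08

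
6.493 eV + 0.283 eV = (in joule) 1.086e-18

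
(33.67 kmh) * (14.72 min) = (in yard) 9034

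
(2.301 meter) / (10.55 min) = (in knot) 0.007066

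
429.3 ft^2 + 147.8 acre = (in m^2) 5.982e+05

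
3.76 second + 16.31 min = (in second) 982.4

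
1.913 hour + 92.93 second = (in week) 0.01154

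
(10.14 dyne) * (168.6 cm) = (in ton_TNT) 4.086e-14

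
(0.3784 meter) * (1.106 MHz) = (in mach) 1229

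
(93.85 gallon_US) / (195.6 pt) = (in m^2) 5.148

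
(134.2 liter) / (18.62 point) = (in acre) 0.005048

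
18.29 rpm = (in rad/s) 1.915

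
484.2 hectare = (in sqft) 5.212e+07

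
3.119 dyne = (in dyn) 3.119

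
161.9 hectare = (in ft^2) 1.743e+07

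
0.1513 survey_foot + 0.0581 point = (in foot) 0.1514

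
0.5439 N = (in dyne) 5.439e+04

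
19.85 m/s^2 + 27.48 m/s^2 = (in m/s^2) 47.33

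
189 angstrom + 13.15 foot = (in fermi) 4.008e+15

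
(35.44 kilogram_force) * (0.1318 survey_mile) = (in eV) 4.601e+23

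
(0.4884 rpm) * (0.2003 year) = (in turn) 5.142e+04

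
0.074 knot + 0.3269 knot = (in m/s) 0.2062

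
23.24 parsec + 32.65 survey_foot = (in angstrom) 7.171e+27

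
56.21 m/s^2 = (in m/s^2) 56.21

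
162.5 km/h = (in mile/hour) 101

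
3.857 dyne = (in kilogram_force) 3.933e-06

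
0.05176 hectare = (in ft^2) 5571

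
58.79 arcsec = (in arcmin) 0.9798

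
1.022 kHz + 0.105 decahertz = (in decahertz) 102.3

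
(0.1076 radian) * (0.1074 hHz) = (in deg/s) 66.21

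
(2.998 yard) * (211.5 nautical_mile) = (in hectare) 107.4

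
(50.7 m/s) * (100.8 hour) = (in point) 5.215e+10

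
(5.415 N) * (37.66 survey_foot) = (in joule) 62.16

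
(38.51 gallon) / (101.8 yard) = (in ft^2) 0.01686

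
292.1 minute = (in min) 292.1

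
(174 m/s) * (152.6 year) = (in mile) 5.203e+08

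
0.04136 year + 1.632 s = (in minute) 2.174e+04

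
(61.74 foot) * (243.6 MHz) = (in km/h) 1.65e+10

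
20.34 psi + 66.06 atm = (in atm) 67.44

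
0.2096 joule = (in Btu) 0.0001987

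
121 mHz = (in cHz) 12.1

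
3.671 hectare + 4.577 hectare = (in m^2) 8.248e+04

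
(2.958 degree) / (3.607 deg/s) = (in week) 1.356e-06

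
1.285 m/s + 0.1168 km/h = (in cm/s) 131.7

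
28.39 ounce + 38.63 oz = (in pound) 4.189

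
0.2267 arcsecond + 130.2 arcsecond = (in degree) 0.03623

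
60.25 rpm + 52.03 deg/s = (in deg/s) 413.5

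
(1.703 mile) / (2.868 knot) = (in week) 0.003071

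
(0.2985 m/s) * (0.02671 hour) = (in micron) 2.87e+07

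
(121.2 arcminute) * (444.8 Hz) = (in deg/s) 898.5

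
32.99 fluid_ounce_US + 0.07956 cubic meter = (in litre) 80.54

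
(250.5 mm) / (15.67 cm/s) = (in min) 0.02664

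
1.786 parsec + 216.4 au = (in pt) 1.563e+20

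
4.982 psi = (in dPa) 3.435e+05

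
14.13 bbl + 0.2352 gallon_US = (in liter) 2247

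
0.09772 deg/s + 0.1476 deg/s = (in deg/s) 0.2453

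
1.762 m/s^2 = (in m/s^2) 1.762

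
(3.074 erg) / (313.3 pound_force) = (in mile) 1.371e-13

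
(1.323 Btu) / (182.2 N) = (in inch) 301.6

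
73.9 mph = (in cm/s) 3304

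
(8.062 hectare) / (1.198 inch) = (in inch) 1.043e+08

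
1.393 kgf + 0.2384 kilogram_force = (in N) 16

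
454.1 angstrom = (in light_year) 4.8e-24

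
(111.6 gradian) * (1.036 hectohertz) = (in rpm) 1734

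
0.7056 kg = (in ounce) 24.89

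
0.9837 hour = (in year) 0.0001123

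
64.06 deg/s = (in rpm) 10.68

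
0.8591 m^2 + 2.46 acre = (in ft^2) 1.072e+05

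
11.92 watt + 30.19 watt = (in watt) 42.11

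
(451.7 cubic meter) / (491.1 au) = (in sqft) 6.618e-11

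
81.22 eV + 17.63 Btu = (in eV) 1.161e+23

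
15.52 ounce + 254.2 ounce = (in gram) 7646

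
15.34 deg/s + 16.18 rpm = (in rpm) 18.74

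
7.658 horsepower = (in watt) 5711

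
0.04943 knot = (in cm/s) 2.543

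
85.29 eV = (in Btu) 1.295e-20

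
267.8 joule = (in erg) 2.678e+09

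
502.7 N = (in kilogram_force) 51.26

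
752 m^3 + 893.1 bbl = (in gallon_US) 2.362e+05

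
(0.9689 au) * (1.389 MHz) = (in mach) 5.913e+14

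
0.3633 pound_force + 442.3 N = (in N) 443.9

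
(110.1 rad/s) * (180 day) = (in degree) 9.811e+10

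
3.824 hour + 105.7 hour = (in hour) 109.5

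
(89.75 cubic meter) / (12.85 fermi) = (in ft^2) 7.518e+16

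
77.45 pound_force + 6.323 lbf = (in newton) 372.6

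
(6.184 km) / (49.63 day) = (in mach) 4.235e-06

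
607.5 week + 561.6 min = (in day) 4253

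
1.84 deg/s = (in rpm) 0.3067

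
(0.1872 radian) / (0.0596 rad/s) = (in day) 3.635e-05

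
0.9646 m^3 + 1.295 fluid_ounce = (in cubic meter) 0.9646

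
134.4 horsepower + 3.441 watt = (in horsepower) 134.4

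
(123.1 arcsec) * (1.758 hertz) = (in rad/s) 0.001049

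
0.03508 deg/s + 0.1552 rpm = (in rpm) 0.161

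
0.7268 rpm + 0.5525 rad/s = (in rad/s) 0.6286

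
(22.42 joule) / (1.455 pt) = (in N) 4.368e+04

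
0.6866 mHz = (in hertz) 0.0006866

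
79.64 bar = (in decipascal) 7.964e+07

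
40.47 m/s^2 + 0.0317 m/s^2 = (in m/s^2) 40.5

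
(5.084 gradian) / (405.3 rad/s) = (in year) 6.248e-12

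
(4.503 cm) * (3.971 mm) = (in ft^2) 0.001925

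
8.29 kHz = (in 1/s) 8290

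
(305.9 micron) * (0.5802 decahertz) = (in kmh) 0.006389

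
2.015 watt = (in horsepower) 0.002702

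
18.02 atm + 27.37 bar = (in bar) 45.63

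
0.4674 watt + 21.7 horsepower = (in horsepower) 21.7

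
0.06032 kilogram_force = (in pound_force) 0.133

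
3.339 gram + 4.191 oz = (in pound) 0.2693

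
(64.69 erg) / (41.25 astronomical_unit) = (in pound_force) 2.357e-19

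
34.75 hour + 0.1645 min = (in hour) 34.75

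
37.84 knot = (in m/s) 19.47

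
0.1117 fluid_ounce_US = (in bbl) 2.078e-05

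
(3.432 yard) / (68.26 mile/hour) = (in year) 3.261e-09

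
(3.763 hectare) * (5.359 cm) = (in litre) 2.017e+06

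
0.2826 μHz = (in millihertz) 0.0002826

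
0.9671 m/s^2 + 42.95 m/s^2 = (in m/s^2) 43.92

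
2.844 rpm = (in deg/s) 17.06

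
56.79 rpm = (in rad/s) 5.947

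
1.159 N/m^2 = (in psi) 0.0001681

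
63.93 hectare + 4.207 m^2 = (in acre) 158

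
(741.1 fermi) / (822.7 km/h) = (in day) 3.753e-20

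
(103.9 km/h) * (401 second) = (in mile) 7.191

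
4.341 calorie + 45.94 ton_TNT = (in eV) 1.2e+30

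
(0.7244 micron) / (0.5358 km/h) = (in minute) 8.112e-08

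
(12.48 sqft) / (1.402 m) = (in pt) 2344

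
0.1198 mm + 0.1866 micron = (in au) 8.021e-16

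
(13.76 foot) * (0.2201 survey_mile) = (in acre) 0.3671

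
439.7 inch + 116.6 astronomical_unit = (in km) 1.744e+10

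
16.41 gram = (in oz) 0.5788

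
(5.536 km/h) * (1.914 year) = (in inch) 3.654e+09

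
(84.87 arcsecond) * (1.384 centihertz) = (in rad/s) 5.695e-06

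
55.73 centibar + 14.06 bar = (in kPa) 1462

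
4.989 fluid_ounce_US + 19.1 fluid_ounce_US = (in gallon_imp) 0.1567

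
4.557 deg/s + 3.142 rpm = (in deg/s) 23.41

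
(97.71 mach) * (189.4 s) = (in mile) 3915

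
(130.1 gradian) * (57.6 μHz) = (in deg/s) 0.006744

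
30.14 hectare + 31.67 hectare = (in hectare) 61.81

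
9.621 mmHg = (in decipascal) 1.283e+04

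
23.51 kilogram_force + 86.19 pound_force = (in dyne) 6.139e+07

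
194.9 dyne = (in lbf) 0.0004382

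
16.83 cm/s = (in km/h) 0.6059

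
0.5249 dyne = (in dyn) 0.5249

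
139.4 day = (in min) 2.007e+05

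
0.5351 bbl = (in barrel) 0.5351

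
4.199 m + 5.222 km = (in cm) 5.226e+05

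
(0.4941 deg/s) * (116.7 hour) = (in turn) 576.6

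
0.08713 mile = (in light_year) 1.482e-14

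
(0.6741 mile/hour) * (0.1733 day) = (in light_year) 4.769e-13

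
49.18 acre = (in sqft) 2.142e+06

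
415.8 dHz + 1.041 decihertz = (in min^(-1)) 2501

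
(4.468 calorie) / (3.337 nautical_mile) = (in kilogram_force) 0.0003085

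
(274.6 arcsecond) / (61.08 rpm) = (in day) 2.409e-09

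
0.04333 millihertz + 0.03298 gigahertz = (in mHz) 3.298e+10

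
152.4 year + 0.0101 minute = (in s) 4.806e+09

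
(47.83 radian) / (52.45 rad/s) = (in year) 2.892e-08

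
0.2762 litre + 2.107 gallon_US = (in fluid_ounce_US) 279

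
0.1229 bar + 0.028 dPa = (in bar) 0.1229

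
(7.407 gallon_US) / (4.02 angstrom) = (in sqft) 7.508e+08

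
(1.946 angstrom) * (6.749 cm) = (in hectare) 1.313e-15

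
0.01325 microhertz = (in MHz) 1.325e-14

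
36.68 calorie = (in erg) 1.535e+09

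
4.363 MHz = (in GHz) 0.004363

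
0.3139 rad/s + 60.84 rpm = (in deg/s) 383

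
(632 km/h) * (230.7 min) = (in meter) 2.43e+06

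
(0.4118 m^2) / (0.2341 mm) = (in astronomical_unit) 1.176e-08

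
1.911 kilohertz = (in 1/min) 1.147e+05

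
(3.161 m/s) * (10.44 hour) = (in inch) 4.677e+06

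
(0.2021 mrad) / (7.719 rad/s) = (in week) 4.329e-11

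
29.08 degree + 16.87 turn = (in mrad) 1.065e+05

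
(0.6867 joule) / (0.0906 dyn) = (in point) 2.149e+09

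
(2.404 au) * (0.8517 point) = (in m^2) 1.081e+08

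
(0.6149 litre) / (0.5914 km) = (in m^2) 1.04e-06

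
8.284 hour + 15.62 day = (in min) 2.299e+04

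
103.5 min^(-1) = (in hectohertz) 0.01725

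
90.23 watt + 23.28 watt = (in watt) 113.5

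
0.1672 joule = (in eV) 1.044e+18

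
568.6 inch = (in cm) 1444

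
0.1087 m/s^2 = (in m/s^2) 0.1087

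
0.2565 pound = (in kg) 0.1163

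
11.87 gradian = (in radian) 0.1865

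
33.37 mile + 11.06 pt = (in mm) 5.37e+07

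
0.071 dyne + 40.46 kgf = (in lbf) 89.2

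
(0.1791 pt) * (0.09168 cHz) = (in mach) 1.701e-10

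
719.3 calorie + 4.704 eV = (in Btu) 2.853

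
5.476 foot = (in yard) 1.825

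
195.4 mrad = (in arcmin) 671.7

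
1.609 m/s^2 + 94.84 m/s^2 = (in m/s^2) 96.45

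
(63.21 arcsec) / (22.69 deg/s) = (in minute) 1.29e-05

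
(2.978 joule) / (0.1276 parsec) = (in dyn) 7.564e-11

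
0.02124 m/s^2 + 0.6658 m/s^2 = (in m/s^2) 0.687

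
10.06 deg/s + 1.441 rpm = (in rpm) 3.118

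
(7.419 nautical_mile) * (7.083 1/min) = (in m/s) 1622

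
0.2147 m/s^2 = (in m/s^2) 0.2147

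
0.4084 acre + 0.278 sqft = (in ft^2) 1.779e+04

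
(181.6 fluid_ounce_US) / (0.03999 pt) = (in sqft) 4098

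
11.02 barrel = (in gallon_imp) 385.4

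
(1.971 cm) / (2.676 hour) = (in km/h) 7.365e-06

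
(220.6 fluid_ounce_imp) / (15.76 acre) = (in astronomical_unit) 6.569e-19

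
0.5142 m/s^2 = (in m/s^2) 0.5142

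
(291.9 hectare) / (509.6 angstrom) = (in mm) 5.728e+16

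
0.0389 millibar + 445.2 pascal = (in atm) 0.004432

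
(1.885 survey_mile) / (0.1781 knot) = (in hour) 9.197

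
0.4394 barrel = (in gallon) 18.45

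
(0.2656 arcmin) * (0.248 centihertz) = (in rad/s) 1.916e-07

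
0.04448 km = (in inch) 1751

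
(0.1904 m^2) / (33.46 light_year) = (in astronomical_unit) 4.021e-30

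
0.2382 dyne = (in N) 2.382e-06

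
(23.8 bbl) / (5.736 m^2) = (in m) 0.6597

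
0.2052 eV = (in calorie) 7.858e-21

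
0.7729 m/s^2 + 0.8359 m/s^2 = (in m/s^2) 1.609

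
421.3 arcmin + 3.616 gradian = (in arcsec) 3.699e+04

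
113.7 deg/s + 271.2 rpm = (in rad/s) 30.38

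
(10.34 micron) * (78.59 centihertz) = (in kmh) 2.925e-05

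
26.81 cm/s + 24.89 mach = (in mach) 24.89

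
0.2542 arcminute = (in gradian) 0.004707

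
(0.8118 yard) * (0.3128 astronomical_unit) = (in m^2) 3.474e+10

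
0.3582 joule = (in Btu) 0.0003395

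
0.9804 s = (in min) 0.01634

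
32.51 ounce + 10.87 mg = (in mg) 9.217e+05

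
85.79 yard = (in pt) 2.224e+05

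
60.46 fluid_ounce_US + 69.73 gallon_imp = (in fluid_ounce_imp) 1.122e+04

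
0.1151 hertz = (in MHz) 1.151e-07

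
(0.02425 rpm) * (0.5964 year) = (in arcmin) 1.642e+08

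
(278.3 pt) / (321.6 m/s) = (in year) 9.68e-12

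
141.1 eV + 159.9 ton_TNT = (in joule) 6.69e+11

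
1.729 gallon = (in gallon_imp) 1.44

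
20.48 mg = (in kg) 2.048e-05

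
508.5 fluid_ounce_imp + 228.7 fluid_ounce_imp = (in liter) 20.95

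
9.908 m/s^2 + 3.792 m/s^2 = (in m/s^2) 13.7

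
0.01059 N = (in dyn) 1059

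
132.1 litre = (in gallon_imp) 29.06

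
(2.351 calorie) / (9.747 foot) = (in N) 3.311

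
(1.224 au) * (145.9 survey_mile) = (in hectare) 4.299e+12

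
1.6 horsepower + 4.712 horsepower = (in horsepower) 6.312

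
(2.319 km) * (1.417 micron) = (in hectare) 3.286e-07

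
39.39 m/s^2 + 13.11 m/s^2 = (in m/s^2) 52.5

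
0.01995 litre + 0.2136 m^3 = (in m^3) 0.2136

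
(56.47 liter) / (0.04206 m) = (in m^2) 1.343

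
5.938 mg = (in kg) 5.938e-06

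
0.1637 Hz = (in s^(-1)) 0.1637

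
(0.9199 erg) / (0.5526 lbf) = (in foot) 1.228e-07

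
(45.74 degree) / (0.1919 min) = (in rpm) 0.6621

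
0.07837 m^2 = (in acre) 1.937e-05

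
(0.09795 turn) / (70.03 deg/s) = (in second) 0.5035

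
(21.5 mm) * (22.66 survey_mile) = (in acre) 0.1937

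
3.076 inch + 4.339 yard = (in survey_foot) 13.27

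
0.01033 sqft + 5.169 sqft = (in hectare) 4.812e-05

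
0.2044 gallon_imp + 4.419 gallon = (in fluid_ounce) 597.1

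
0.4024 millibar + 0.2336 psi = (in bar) 0.01651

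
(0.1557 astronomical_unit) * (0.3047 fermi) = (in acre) 1.754e-09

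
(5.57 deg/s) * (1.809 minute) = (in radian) 10.55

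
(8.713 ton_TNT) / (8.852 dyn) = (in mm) 4.118e+17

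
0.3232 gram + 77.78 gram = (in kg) 0.0781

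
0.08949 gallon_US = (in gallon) 0.08949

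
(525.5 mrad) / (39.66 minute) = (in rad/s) 0.0002208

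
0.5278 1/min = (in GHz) 8.797e-12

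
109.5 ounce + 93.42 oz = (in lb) 12.68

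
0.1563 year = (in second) 4.929e+06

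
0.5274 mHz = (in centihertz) 0.05274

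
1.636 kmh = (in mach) 0.001335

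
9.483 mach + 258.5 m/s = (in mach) 10.24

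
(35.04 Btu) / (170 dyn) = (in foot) 7.135e+07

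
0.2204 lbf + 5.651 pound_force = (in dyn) 2.612e+06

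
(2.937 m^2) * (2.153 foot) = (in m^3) 1.927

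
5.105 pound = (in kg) 2.316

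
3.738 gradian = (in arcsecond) 1.211e+04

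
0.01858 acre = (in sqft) 809.3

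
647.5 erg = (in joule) 6.475e-05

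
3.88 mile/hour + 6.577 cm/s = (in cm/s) 180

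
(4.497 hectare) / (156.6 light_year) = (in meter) 3.035e-14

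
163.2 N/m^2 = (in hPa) 1.632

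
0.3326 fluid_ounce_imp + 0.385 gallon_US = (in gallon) 0.3875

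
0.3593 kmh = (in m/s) 0.09981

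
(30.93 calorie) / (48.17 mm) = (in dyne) 2.687e+08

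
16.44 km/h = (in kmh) 16.44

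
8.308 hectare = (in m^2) 8.308e+04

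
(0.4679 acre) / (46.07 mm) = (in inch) 1.618e+06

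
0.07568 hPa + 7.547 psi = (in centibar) 52.04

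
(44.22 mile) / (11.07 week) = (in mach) 3.122e-05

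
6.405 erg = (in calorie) 1.531e-07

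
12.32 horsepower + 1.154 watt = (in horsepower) 12.32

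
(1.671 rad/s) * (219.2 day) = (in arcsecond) 6.528e+12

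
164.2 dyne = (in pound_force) 0.0003691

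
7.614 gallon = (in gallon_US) 7.614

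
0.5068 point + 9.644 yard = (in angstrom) 8.819e+10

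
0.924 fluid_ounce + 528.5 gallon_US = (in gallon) 528.5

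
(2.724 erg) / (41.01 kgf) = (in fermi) 6.773e+05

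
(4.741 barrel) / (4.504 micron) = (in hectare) 16.74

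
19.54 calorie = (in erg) 8.176e+08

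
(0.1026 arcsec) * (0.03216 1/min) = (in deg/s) 1.528e-08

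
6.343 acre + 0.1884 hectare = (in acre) 6.809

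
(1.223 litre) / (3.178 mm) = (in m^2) 0.3848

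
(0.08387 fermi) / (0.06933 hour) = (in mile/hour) 7.517e-19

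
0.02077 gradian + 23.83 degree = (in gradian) 26.5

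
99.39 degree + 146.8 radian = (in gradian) 9456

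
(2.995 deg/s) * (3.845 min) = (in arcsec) 2.487e+06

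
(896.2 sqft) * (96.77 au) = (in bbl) 7.581e+15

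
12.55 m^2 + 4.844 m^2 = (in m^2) 17.39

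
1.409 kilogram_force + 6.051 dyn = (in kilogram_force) 1.409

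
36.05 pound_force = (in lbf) 36.05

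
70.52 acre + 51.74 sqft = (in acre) 70.52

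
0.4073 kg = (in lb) 0.8979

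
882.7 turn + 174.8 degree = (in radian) 5549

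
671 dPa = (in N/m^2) 67.1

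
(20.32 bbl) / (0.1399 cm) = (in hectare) 0.2309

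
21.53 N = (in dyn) 2.153e+06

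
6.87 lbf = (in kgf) 3.116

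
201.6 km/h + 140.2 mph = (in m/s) 118.7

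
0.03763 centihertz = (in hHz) 3.763e-06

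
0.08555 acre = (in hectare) 0.03462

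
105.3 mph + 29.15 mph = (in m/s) 60.1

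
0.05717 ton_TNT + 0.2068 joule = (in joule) 2.392e+08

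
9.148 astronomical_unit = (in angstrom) 1.369e+22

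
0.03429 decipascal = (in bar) 3.429e-08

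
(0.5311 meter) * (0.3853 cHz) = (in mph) 0.004578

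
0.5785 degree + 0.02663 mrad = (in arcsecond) 2088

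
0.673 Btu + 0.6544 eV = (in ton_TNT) 1.697e-07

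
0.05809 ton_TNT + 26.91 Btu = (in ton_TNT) 0.0581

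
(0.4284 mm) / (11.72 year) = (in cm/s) 1.159e-10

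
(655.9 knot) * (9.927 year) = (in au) 0.7061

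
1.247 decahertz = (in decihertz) 124.7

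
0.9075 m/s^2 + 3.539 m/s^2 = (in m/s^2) 4.447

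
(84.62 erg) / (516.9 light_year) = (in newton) 1.73e-24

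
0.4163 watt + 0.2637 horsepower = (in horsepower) 0.2643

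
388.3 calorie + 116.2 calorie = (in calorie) 504.5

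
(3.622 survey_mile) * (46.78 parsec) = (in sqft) 9.057e+22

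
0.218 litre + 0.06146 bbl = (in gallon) 2.639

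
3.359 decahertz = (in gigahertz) 3.359e-08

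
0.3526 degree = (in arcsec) 1269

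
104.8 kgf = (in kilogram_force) 104.8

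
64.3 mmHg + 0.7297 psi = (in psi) 1.973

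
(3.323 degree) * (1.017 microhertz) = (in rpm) 5.632e-07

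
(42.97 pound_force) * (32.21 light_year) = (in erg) 5.825e+26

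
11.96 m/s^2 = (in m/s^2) 11.96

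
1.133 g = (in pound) 0.002498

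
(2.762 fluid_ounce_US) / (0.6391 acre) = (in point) 8.952e-05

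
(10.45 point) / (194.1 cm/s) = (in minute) 3.165e-05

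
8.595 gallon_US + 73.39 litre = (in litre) 105.9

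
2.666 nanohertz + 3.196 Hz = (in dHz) 31.96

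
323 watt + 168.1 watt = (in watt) 491.1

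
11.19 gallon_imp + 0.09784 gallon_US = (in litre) 51.24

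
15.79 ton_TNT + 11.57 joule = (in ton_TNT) 15.79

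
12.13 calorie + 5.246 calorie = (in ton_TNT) 1.738e-08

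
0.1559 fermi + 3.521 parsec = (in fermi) 1.086e+32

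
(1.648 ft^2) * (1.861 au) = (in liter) 4.262e+13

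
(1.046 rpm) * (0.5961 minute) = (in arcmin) 1.347e+04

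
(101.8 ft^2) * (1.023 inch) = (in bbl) 1.546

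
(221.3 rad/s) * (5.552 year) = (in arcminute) 1.332e+14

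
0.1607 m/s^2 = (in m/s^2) 0.1607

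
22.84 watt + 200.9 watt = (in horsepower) 0.3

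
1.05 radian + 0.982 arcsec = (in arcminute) 3610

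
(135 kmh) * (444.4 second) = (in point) 4.724e+07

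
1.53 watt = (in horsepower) 0.002052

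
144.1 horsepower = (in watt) 1.075e+05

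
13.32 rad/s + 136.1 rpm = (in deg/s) 1580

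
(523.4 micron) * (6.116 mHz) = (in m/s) 3.201e-06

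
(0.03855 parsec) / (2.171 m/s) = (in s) 5.479e+14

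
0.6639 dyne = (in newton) 6.639e-06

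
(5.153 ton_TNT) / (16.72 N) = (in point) 3.655e+12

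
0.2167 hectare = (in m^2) 2167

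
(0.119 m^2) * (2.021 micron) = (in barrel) 1.513e-06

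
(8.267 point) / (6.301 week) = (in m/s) 7.653e-10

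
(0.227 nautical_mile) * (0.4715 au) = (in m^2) 2.965e+13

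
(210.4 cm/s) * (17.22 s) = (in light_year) 3.83e-15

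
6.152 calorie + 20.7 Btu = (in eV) 1.365e+23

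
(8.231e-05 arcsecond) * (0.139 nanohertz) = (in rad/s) 5.547e-20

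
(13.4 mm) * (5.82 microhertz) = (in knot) 1.516e-07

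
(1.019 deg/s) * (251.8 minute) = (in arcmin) 9.237e+05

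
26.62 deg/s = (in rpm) 4.437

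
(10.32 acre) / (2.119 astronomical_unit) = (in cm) 1.317e-05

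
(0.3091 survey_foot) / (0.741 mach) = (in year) 1.184e-11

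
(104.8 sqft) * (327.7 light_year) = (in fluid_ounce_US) 1.021e+24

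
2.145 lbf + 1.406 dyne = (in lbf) 2.145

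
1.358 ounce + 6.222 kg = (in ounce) 220.8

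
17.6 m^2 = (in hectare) 0.00176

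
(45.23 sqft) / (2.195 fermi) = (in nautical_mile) 1.034e+12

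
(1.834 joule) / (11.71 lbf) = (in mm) 35.21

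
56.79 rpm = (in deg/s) 340.7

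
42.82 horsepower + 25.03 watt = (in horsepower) 42.85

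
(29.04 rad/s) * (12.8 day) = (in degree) 1.84e+09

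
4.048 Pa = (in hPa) 0.04048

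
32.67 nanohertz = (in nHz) 32.67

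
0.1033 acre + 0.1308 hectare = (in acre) 0.4265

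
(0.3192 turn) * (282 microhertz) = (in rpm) 0.005401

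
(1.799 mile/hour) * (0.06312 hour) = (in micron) 1.827e+08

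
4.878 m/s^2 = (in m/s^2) 4.878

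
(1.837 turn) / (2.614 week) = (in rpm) 6.972e-05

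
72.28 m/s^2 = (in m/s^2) 72.28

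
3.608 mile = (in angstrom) 5.807e+13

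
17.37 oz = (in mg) 4.924e+05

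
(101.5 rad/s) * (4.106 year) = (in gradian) 8.367e+11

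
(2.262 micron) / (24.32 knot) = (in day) 2.093e-12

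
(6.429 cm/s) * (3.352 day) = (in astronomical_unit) 1.245e-07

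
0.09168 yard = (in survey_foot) 0.275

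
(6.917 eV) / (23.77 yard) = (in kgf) 5.199e-21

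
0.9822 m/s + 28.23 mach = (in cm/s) 9.613e+05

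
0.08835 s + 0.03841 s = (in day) 1.467e-06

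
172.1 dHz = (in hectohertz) 0.1721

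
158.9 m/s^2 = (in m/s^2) 158.9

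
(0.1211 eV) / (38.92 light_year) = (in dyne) 5.269e-33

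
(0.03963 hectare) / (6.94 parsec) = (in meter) 1.851e-15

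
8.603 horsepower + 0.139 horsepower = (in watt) 6519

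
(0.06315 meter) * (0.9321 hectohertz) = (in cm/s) 588.6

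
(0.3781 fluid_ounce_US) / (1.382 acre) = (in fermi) 1.999e+06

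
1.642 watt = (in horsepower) 0.002202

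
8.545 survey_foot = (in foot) 8.545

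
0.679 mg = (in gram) 0.000679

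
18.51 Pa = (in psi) 0.002685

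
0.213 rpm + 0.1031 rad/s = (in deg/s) 7.185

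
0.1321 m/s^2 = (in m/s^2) 0.1321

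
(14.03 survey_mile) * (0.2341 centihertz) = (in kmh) 190.3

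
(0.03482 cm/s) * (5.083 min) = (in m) 0.1062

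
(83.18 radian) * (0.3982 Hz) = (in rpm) 316.3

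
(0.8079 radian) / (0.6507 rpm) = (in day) 0.0001372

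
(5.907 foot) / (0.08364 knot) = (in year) 1.327e-06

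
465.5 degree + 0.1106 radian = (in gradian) 524.3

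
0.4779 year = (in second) 1.507e+07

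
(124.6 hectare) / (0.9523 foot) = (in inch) 1.69e+08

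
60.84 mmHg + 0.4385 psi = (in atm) 0.1099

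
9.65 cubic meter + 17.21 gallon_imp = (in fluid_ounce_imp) 3.424e+05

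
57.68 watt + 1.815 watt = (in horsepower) 0.07978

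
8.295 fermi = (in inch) 3.266e-13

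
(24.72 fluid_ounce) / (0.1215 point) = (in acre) 0.004215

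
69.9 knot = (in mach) 0.1056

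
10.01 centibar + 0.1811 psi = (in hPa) 112.6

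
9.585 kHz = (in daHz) 958.5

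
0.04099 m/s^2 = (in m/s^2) 0.04099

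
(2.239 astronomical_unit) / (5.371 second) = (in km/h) 2.245e+11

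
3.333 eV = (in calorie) 1.276e-19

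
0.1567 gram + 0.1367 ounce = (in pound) 0.008889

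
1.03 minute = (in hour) 0.01717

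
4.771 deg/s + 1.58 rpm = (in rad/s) 0.2487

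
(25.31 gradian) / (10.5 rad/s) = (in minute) 0.0006311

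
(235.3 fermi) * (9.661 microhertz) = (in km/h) 8.184e-18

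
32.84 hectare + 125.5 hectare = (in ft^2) 1.704e+07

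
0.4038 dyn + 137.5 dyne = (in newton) 0.001379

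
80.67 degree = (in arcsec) 2.904e+05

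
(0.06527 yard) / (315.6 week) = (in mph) 6.994e-10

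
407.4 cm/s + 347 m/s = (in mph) 785.3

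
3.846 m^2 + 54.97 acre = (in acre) 54.97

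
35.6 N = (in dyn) 3.56e+06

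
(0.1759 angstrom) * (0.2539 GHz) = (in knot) 0.008681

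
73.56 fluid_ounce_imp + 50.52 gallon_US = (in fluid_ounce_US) 6537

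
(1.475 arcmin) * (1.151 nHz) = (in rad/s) 4.938e-13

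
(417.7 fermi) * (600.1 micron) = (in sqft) 2.698e-15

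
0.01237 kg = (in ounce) 0.4363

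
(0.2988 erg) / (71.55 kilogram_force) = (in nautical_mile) 2.299e-14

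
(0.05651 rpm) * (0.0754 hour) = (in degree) 92.03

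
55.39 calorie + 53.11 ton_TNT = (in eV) 1.387e+30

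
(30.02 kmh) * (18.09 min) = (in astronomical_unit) 6.05e-08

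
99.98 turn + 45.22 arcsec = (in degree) 3.599e+04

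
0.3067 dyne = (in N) 3.067e-06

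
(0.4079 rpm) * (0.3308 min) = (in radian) 0.8478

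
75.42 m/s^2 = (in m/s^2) 75.42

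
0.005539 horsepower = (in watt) 4.13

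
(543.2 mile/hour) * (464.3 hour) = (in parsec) 1.315e-08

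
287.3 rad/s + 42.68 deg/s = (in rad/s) 288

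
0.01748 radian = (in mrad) 17.48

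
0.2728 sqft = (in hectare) 2.534e-06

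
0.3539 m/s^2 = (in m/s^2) 0.3539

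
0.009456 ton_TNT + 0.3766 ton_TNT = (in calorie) 3.861e+08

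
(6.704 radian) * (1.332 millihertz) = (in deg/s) 0.5116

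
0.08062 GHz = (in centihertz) 8.062e+09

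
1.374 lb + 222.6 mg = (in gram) 623.5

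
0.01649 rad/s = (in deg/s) 0.9448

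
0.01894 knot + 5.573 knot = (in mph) 6.435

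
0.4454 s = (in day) 5.155e-06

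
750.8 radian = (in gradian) 4.78e+04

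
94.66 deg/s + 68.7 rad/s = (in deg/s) 4031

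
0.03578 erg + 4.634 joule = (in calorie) 1.108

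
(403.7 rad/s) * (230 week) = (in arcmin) 1.931e+14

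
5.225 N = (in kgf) 0.5328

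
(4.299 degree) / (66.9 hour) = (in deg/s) 1.785e-05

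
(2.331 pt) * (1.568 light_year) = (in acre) 3.014e+09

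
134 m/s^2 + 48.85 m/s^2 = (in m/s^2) 182.8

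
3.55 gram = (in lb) 0.007826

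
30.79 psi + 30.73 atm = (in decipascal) 3.326e+07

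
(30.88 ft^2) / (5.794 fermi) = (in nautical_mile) 2.674e+11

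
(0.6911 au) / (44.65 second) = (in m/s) 2.316e+09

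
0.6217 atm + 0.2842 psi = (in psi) 9.421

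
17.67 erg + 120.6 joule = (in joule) 120.6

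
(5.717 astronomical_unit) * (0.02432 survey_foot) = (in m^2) 6.34e+09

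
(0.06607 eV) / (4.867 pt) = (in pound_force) 1.386e-18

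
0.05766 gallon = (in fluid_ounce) 7.38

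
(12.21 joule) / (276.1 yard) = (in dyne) 4836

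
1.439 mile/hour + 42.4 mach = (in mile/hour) 3.23e+04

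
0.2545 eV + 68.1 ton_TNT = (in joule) 2.849e+11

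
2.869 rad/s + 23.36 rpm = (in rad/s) 5.315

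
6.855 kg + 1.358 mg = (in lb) 15.11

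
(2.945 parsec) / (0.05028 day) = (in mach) 6.143e+10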